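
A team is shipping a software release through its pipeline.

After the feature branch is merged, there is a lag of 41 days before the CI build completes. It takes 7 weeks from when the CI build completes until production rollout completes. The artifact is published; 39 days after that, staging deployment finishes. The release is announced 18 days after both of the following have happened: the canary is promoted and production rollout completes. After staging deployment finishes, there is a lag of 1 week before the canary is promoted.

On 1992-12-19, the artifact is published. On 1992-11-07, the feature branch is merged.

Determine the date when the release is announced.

The artifact is published: Dec 19, 1992.
Staging deployment finishes: Dec 19, 1992 + 39 days = Jan 27, 1993.
The canary is promoted: Jan 27, 1993 + 1 week = Feb 3, 1993.
The feature branch is merged: Nov 7, 1992.
The CI build completes: Nov 7, 1992 + 41 days = Dec 18, 1992.
Production rollout completes: Dec 18, 1992 + 7 weeks = Feb 5, 1993.
Both prerequisites met — the canary is promoted (Feb 3, 1993), production rollout completes (Feb 5, 1993); the later is Feb 5, 1993.
The release is announced: Feb 5, 1993 + 18 days = Feb 23, 1993.

1993-02-23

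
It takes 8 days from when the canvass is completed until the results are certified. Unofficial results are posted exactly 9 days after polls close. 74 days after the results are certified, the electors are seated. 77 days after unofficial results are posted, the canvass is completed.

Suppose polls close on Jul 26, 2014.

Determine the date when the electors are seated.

Polls close: Jul 26, 2014.
Unofficial results are posted: Jul 26, 2014 + 9 days = Aug 4, 2014.
The canvass is completed: Aug 4, 2014 + 77 days = Oct 20, 2014.
The results are certified: Oct 20, 2014 + 8 days = Oct 28, 2014.
The electors are seated: Oct 28, 2014 + 74 days = Jan 10, 2015.

Jan 10, 2015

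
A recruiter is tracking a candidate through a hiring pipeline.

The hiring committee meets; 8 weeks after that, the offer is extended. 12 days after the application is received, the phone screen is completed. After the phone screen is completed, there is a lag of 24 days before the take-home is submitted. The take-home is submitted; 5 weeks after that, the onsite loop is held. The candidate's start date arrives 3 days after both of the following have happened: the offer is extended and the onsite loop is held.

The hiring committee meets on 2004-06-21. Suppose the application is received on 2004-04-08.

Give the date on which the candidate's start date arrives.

2004-08-19

The hiring committee meets: Jun 21, 2004.
The offer is extended: Jun 21, 2004 + 8 weeks = Aug 16, 2004.
The application is received: Apr 8, 2004.
The phone screen is completed: Apr 8, 2004 + 12 days = Apr 20, 2004.
The take-home is submitted: Apr 20, 2004 + 24 days = May 14, 2004.
The onsite loop is held: May 14, 2004 + 5 weeks = Jun 18, 2004.
Both prerequisites met — the offer is extended (Aug 16, 2004), the onsite loop is held (Jun 18, 2004); the later is Aug 16, 2004.
The candidate's start date arrives: Aug 16, 2004 + 3 days = Aug 19, 2004.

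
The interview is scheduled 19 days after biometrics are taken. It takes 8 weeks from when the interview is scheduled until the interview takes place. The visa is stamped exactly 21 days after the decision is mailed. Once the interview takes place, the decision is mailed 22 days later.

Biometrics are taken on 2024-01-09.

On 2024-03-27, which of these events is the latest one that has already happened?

The interview takes place

Biometrics are taken: Jan 9, 2024.
The interview is scheduled: Jan 9, 2024 + 19 days = Jan 28, 2024.
The interview takes place: Jan 28, 2024 + 8 weeks = Mar 24, 2024.
The decision is mailed: Mar 24, 2024 + 22 days = Apr 15, 2024.
The visa is stamped: Apr 15, 2024 + 21 days = May 6, 2024.
Mar 27, 2024 falls between when the interview takes place (Mar 24, 2024) and when the decision is mailed (Apr 15, 2024).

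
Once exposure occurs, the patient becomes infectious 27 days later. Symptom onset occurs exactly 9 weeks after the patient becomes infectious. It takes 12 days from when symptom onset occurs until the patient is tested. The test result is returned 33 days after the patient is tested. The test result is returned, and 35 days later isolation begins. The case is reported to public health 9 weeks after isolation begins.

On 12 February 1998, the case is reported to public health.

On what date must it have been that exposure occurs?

24 June 1997

The case is reported to public health: Feb 12, 1998.
Isolation begins: Feb 12, 1998 − 9 weeks = Dec 11, 1997.
The test result is returned: Dec 11, 1997 − 35 days = Nov 6, 1997.
The patient is tested: Nov 6, 1997 − 33 days = Oct 4, 1997.
Symptom onset occurs: Oct 4, 1997 − 12 days = Sep 22, 1997.
The patient becomes infectious: Sep 22, 1997 − 9 weeks = Jul 21, 1997.
Exposure occurs: Jul 21, 1997 − 27 days = Jun 24, 1997.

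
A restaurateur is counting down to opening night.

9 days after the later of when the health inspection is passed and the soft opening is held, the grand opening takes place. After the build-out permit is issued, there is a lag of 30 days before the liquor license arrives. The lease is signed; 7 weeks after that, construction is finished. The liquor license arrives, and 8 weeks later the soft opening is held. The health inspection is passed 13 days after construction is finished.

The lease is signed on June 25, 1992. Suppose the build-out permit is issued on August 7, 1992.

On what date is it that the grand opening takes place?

November 10, 1992

The lease is signed: Jun 25, 1992.
Construction is finished: Jun 25, 1992 + 7 weeks = Aug 13, 1992.
The health inspection is passed: Aug 13, 1992 + 13 days = Aug 26, 1992.
The build-out permit is issued: Aug 7, 1992.
The liquor license arrives: Aug 7, 1992 + 30 days = Sep 6, 1992.
The soft opening is held: Sep 6, 1992 + 8 weeks = Nov 1, 1992.
Both prerequisites met — the health inspection is passed (Aug 26, 1992), the soft opening is held (Nov 1, 1992); the later is Nov 1, 1992.
The grand opening takes place: Nov 1, 1992 + 9 days = Nov 10, 1992.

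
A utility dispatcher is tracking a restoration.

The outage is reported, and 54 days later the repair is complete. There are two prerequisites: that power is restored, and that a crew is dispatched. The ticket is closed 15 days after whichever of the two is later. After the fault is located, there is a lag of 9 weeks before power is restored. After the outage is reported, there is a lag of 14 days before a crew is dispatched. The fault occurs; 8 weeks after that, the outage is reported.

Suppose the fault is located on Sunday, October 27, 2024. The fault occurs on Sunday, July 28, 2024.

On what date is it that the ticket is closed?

Monday, January 13, 2025

The fault is located: Oct 27, 2024.
Power is restored: Oct 27, 2024 + 9 weeks = Dec 29, 2024.
The fault occurs: Jul 28, 2024.
The outage is reported: Jul 28, 2024 + 8 weeks = Sep 22, 2024.
A crew is dispatched: Sep 22, 2024 + 14 days = Oct 6, 2024.
Both prerequisites met — power is restored (Dec 29, 2024), a crew is dispatched (Oct 6, 2024); the later is Dec 29, 2024.
The ticket is closed: Dec 29, 2024 + 15 days = Jan 13, 2025.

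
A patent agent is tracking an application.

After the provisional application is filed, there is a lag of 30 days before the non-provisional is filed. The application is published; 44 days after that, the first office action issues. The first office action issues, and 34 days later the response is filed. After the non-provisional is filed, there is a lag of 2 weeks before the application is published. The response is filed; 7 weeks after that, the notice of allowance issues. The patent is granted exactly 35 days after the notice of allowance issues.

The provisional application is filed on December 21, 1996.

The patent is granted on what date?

July 15, 1997

The provisional application is filed: Dec 21, 1996.
The non-provisional is filed: Dec 21, 1996 + 30 days = Jan 20, 1997.
The application is published: Jan 20, 1997 + 2 weeks = Feb 3, 1997.
The first office action issues: Feb 3, 1997 + 44 days = Mar 19, 1997.
The response is filed: Mar 19, 1997 + 34 days = Apr 22, 1997.
The notice of allowance issues: Apr 22, 1997 + 7 weeks = Jun 10, 1997.
The patent is granted: Jun 10, 1997 + 35 days = Jul 15, 1997.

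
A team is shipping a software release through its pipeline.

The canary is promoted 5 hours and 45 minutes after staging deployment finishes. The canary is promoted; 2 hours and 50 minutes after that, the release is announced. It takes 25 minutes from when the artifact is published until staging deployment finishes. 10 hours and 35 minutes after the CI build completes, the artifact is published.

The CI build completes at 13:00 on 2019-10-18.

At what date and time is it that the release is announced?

08:35 on 2019-10-19

The CI build completes: 13:00 Oct 18, 2019.
The artifact is published: 13:00 Oct 18, 2019 + 10h35m = 23:35 Oct 18, 2019.
Staging deployment finishes: 23:35 Oct 18, 2019 + 25m = 00:00 Oct 19, 2019.
The canary is promoted: 00:00 Oct 19, 2019 + 5h45m = 05:45 Oct 19, 2019.
The release is announced: 05:45 Oct 19, 2019 + 2h50m = 08:35 Oct 19, 2019.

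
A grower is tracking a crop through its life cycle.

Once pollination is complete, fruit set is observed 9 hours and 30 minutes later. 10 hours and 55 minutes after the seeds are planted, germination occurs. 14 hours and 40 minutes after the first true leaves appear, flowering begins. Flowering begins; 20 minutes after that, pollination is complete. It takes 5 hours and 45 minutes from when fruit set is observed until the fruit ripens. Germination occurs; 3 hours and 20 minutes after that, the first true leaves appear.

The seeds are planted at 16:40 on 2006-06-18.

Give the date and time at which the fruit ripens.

13:10 on 2006-06-20

The seeds are planted: 16:40 Jun 18, 2006.
Germination occurs: 16:40 Jun 18, 2006 + 10h55m = 03:35 Jun 19, 2006.
The first true leaves appear: 03:35 Jun 19, 2006 + 3h20m = 06:55 Jun 19, 2006.
Flowering begins: 06:55 Jun 19, 2006 + 14h40m = 21:35 Jun 19, 2006.
Pollination is complete: 21:35 Jun 19, 2006 + 20m = 21:55 Jun 19, 2006.
Fruit set is observed: 21:55 Jun 19, 2006 + 9h30m = 07:25 Jun 20, 2006.
The fruit ripens: 07:25 Jun 20, 2006 + 5h45m = 13:10 Jun 20, 2006.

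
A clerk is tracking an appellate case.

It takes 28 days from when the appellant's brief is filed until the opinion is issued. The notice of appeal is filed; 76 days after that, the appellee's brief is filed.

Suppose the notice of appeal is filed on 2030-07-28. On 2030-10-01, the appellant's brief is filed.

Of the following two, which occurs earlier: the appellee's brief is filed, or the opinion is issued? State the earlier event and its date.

The appellee's brief is filed — 2030-10-12

The notice of appeal is filed: Jul 28, 2030.
The appellee's brief is filed: Jul 28, 2030 + 76 days = Oct 12, 2030.
The appellant's brief is filed: Oct 1, 2030.
The opinion is issued: Oct 1, 2030 + 28 days = Oct 29, 2030.
Comparing: the appellee's brief is filed on Oct 12, 2030 vs the opinion is issued on Oct 29, 2030. Earlier: the appellee's brief is filed.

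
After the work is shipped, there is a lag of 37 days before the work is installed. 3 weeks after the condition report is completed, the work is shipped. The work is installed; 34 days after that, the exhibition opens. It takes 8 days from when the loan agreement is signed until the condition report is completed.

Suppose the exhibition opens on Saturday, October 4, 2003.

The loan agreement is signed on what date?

The exhibition opens: Oct 4, 2003.
The work is installed: Oct 4, 2003 − 34 days = Aug 31, 2003.
The work is shipped: Aug 31, 2003 − 37 days = Jul 25, 2003.
The condition report is completed: Jul 25, 2003 − 3 weeks = Jul 4, 2003.
The loan agreement is signed: Jul 4, 2003 − 8 days = Jun 26, 2003.

Thursday, June 26, 2003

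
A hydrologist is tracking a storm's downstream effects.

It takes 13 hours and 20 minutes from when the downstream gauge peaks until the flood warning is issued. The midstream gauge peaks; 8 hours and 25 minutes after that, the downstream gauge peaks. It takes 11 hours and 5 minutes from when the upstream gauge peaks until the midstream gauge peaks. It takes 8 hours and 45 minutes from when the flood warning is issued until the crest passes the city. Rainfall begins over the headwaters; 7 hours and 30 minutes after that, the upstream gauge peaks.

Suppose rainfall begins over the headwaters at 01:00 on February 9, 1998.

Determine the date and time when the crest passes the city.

Rainfall begins over the headwaters: 01:00 Feb 9, 1998.
The upstream gauge peaks: 01:00 Feb 9, 1998 + 7h30m = 08:30 Feb 9, 1998.
The midstream gauge peaks: 08:30 Feb 9, 1998 + 11h05m = 19:35 Feb 9, 1998.
The downstream gauge peaks: 19:35 Feb 9, 1998 + 8h25m = 04:00 Feb 10, 1998.
The flood warning is issued: 04:00 Feb 10, 1998 + 13h20m = 17:20 Feb 10, 1998.
The crest passes the city: 17:20 Feb 10, 1998 + 8h45m = 02:05 Feb 11, 1998.

02:05 on February 11, 1998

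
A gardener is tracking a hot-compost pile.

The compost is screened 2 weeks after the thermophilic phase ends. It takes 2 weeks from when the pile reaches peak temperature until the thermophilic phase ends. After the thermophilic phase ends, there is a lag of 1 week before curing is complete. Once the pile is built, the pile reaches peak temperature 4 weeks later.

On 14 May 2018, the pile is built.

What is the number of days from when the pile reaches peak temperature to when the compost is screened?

Causal path: the pile reaches peak temperature → the thermophilic phase ends → the compost is screened.
Total delay along the path: 2 + 2 weeks = 4 weeks = 28 days.

28 days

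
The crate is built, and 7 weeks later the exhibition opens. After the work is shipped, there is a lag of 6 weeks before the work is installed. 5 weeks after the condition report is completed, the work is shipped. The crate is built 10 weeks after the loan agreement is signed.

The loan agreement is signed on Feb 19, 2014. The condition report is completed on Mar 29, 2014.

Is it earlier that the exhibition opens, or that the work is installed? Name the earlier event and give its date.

The loan agreement is signed: Feb 19, 2014.
The crate is built: Feb 19, 2014 + 10 weeks = Apr 30, 2014.
The exhibition opens: Apr 30, 2014 + 7 weeks = Jun 18, 2014.
The condition report is completed: Mar 29, 2014.
The work is shipped: Mar 29, 2014 + 5 weeks = May 3, 2014.
The work is installed: May 3, 2014 + 6 weeks = Jun 14, 2014.
Comparing: the exhibition opens on Jun 18, 2014 vs the work is installed on Jun 14, 2014. Earlier: the work is installed.

The work is installed — Jun 14, 2014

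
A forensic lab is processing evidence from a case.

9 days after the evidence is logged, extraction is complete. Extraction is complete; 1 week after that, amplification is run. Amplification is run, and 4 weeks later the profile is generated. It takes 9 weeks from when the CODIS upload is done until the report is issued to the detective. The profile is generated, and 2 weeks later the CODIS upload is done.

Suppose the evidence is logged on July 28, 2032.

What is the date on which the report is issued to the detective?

November 26, 2032

The evidence is logged: Jul 28, 2032.
Extraction is complete: Jul 28, 2032 + 9 days = Aug 6, 2032.
Amplification is run: Aug 6, 2032 + 1 week = Aug 13, 2032.
The profile is generated: Aug 13, 2032 + 4 weeks = Sep 10, 2032.
The CODIS upload is done: Sep 10, 2032 + 2 weeks = Sep 24, 2032.
The report is issued to the detective: Sep 24, 2032 + 9 weeks = Nov 26, 2032.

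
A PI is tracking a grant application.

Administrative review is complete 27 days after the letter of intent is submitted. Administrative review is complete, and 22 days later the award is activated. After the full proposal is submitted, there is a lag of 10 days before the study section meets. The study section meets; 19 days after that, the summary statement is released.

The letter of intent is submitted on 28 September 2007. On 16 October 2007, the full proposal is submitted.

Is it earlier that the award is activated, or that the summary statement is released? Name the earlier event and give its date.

The letter of intent is submitted: Sep 28, 2007.
Administrative review is complete: Sep 28, 2007 + 27 days = Oct 25, 2007.
The award is activated: Oct 25, 2007 + 22 days = Nov 16, 2007.
The full proposal is submitted: Oct 16, 2007.
The study section meets: Oct 16, 2007 + 10 days = Oct 26, 2007.
The summary statement is released: Oct 26, 2007 + 19 days = Nov 14, 2007.
Comparing: the award is activated on Nov 16, 2007 vs the summary statement is released on Nov 14, 2007. Earlier: the summary statement is released.

The summary statement is released — 14 November 2007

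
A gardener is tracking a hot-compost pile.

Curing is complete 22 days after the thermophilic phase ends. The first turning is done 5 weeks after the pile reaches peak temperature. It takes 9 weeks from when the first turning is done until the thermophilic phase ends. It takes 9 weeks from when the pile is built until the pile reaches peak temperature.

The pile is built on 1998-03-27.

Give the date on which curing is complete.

The pile is built: Mar 27, 1998.
The pile reaches peak temperature: Mar 27, 1998 + 9 weeks = May 29, 1998.
The first turning is done: May 29, 1998 + 5 weeks = Jul 3, 1998.
The thermophilic phase ends: Jul 3, 1998 + 9 weeks = Sep 4, 1998.
Curing is complete: Sep 4, 1998 + 22 days = Sep 26, 1998.

1998-09-26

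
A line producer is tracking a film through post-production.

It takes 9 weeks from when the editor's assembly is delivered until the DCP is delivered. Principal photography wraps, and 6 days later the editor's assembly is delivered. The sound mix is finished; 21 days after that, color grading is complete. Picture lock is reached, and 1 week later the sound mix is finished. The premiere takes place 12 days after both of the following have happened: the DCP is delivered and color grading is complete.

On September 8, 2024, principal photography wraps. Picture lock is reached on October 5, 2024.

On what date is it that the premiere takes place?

November 28, 2024

Principal photography wraps: Sep 8, 2024.
The editor's assembly is delivered: Sep 8, 2024 + 6 days = Sep 14, 2024.
The DCP is delivered: Sep 14, 2024 + 9 weeks = Nov 16, 2024.
Picture lock is reached: Oct 5, 2024.
The sound mix is finished: Oct 5, 2024 + 1 week = Oct 12, 2024.
Color grading is complete: Oct 12, 2024 + 21 days = Nov 2, 2024.
Both prerequisites met — the DCP is delivered (Nov 16, 2024), color grading is complete (Nov 2, 2024); the later is Nov 16, 2024.
The premiere takes place: Nov 16, 2024 + 12 days = Nov 28, 2024.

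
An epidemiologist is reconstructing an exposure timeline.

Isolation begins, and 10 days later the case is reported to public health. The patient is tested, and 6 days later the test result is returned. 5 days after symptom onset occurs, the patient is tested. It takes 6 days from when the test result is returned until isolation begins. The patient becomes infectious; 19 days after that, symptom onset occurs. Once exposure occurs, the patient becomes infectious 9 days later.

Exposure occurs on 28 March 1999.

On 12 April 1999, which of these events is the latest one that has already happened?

The patient becomes infectious

Exposure occurs: Mar 28, 1999.
The patient becomes infectious: Mar 28, 1999 + 9 days = Apr 6, 1999.
Symptom onset occurs: Apr 6, 1999 + 19 days = Apr 25, 1999.
The patient is tested: Apr 25, 1999 + 5 days = Apr 30, 1999.
The test result is returned: Apr 30, 1999 + 6 days = May 6, 1999.
Isolation begins: May 6, 1999 + 6 days = May 12, 1999.
The case is reported to public health: May 12, 1999 + 10 days = May 22, 1999.
Apr 12, 1999 falls between when the patient becomes infectious (Apr 6, 1999) and when symptom onset occurs (Apr 25, 1999).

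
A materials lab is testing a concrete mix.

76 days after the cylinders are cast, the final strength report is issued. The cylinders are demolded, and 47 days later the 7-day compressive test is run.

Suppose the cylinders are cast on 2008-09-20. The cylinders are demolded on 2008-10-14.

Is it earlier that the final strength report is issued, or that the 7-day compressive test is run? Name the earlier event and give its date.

The cylinders are cast: Sep 20, 2008.
The final strength report is issued: Sep 20, 2008 + 76 days = Dec 5, 2008.
The cylinders are demolded: Oct 14, 2008.
The 7-day compressive test is run: Oct 14, 2008 + 47 days = Nov 30, 2008.
Comparing: the final strength report is issued on Dec 5, 2008 vs the 7-day compressive test is run on Nov 30, 2008. Earlier: the 7-day compressive test is run.

The 7-day compressive test is run — 2008-11-30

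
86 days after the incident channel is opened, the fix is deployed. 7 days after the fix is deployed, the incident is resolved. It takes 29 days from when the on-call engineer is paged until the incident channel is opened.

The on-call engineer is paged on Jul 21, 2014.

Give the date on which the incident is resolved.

Nov 20, 2014

The on-call engineer is paged: Jul 21, 2014.
The incident channel is opened: Jul 21, 2014 + 29 days = Aug 19, 2014.
The fix is deployed: Aug 19, 2014 + 86 days = Nov 13, 2014.
The incident is resolved: Nov 13, 2014 + 7 days = Nov 20, 2014.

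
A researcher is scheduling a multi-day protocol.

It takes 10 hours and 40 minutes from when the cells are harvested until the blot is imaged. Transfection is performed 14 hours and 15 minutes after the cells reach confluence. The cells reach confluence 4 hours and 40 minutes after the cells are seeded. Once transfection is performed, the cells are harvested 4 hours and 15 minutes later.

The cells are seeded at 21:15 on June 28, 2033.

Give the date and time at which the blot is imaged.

The cells are seeded: 21:15 Jun 28, 2033.
The cells reach confluence: 21:15 Jun 28, 2033 + 4h40m = 01:55 Jun 29, 2033.
Transfection is performed: 01:55 Jun 29, 2033 + 14h15m = 16:10 Jun 29, 2033.
The cells are harvested: 16:10 Jun 29, 2033 + 4h15m = 20:25 Jun 29, 2033.
The blot is imaged: 20:25 Jun 29, 2033 + 10h40m = 07:05 Jun 30, 2033.

07:05 on June 30, 2033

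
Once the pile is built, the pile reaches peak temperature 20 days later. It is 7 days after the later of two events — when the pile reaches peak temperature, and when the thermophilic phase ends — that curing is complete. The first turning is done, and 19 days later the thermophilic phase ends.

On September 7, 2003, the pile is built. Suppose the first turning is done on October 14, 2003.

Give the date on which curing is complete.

The pile is built: Sep 7, 2003.
The pile reaches peak temperature: Sep 7, 2003 + 20 days = Sep 27, 2003.
The first turning is done: Oct 14, 2003.
The thermophilic phase ends: Oct 14, 2003 + 19 days = Nov 2, 2003.
Both prerequisites met — the pile reaches peak temperature (Sep 27, 2003), the thermophilic phase ends (Nov 2, 2003); the later is Nov 2, 2003.
Curing is complete: Nov 2, 2003 + 7 days = Nov 9, 2003.

November 9, 2003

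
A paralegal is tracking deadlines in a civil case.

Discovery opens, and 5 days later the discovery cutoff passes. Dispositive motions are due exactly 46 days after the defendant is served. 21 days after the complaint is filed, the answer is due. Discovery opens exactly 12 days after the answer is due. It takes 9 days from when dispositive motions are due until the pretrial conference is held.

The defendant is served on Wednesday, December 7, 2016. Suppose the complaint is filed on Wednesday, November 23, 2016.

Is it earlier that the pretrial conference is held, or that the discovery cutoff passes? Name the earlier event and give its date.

The defendant is served: Dec 7, 2016.
Dispositive motions are due: Dec 7, 2016 + 46 days = Jan 22, 2017.
The pretrial conference is held: Jan 22, 2017 + 9 days = Jan 31, 2017.
The complaint is filed: Nov 23, 2016.
The answer is due: Nov 23, 2016 + 21 days = Dec 14, 2016.
Discovery opens: Dec 14, 2016 + 12 days = Dec 26, 2016.
The discovery cutoff passes: Dec 26, 2016 + 5 days = Dec 31, 2016.
Comparing: the pretrial conference is held on Jan 31, 2017 vs the discovery cutoff passes on Dec 31, 2016. Earlier: the discovery cutoff passes.

The discovery cutoff passes — Saturday, December 31, 2016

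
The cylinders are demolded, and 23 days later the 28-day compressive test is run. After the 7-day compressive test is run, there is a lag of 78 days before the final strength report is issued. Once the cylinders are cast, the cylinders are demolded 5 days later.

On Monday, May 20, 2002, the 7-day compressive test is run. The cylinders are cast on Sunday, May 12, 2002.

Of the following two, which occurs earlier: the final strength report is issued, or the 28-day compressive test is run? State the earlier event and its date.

The 7-day compressive test is run: May 20, 2002.
The final strength report is issued: May 20, 2002 + 78 days = Aug 6, 2002.
The cylinders are cast: May 12, 2002.
The cylinders are demolded: May 12, 2002 + 5 days = May 17, 2002.
The 28-day compressive test is run: May 17, 2002 + 23 days = Jun 9, 2002.
Comparing: the final strength report is issued on Aug 6, 2002 vs the 28-day compressive test is run on Jun 9, 2002. Earlier: the 28-day compressive test is run.

The 28-day compressive test is run — Sunday, June 9, 2002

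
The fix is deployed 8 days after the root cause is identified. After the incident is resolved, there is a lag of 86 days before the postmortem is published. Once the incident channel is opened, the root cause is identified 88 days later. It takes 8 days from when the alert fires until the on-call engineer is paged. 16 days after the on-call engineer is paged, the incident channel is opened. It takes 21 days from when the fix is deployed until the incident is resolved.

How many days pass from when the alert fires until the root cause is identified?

112 days

Causal path: the alert fires → the on-call engineer is paged → the incident channel is opened → the root cause is identified.
Total delay along the path: 8 + 16 + 88 = 112 days.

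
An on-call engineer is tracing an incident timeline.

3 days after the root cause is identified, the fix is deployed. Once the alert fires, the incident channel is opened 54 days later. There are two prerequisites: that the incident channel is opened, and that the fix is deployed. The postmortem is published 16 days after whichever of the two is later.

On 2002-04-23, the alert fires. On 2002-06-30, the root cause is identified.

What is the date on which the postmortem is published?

2002-07-19

The alert fires: Apr 23, 2002.
The incident channel is opened: Apr 23, 2002 + 54 days = Jun 16, 2002.
The root cause is identified: Jun 30, 2002.
The fix is deployed: Jun 30, 2002 + 3 days = Jul 3, 2002.
Both prerequisites met — the incident channel is opened (Jun 16, 2002), the fix is deployed (Jul 3, 2002); the later is Jul 3, 2002.
The postmortem is published: Jul 3, 2002 + 16 days = Jul 19, 2002.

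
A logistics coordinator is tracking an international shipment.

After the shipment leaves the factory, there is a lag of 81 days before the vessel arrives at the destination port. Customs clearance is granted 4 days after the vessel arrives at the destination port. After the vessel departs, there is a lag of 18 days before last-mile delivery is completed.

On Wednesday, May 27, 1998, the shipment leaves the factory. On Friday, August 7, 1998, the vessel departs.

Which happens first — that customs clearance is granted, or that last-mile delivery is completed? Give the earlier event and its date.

Customs clearance is granted — Thursday, August 20, 1998

The shipment leaves the factory: May 27, 1998.
The vessel arrives at the destination port: May 27, 1998 + 81 days = Aug 16, 1998.
Customs clearance is granted: Aug 16, 1998 + 4 days = Aug 20, 1998.
The vessel departs: Aug 7, 1998.
Last-mile delivery is completed: Aug 7, 1998 + 18 days = Aug 25, 1998.
Comparing: customs clearance is granted on Aug 20, 1998 vs last-mile delivery is completed on Aug 25, 1998. Earlier: customs clearance is granted.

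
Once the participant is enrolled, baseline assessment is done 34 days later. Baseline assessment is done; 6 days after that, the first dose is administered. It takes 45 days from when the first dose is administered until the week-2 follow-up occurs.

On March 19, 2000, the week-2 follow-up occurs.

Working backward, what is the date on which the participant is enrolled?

The week-2 follow-up occurs: Mar 19, 2000.
The first dose is administered: Mar 19, 2000 − 45 days = Feb 3, 2000.
Baseline assessment is done: Feb 3, 2000 − 6 days = Jan 28, 2000.
The participant is enrolled: Jan 28, 2000 − 34 days = Dec 25, 1999.

December 25, 1999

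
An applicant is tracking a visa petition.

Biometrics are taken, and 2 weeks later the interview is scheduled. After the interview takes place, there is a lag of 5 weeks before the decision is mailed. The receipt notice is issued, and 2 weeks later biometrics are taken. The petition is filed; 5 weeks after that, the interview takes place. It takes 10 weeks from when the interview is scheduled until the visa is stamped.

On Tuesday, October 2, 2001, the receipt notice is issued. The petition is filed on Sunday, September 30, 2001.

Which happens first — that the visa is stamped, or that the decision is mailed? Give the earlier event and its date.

The decision is mailed — Sunday, December 9, 2001

The receipt notice is issued: Oct 2, 2001.
Biometrics are taken: Oct 2, 2001 + 2 weeks = Oct 16, 2001.
The interview is scheduled: Oct 16, 2001 + 2 weeks = Oct 30, 2001.
The visa is stamped: Oct 30, 2001 + 10 weeks = Jan 8, 2002.
The petition is filed: Sep 30, 2001.
The interview takes place: Sep 30, 2001 + 5 weeks = Nov 4, 2001.
The decision is mailed: Nov 4, 2001 + 5 weeks = Dec 9, 2001.
Comparing: the visa is stamped on Jan 8, 2002 vs the decision is mailed on Dec 9, 2001. Earlier: the decision is mailed.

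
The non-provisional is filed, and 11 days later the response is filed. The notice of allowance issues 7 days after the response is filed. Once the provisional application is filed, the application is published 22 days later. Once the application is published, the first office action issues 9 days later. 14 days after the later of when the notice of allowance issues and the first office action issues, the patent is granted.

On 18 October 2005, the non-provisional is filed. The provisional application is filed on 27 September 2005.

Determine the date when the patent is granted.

19 November 2005

The non-provisional is filed: Oct 18, 2005.
The response is filed: Oct 18, 2005 + 11 days = Oct 29, 2005.
The notice of allowance issues: Oct 29, 2005 + 7 days = Nov 5, 2005.
The provisional application is filed: Sep 27, 2005.
The application is published: Sep 27, 2005 + 22 days = Oct 19, 2005.
The first office action issues: Oct 19, 2005 + 9 days = Oct 28, 2005.
Both prerequisites met — the notice of allowance issues (Nov 5, 2005), the first office action issues (Oct 28, 2005); the later is Nov 5, 2005.
The patent is granted: Nov 5, 2005 + 14 days = Nov 19, 2005.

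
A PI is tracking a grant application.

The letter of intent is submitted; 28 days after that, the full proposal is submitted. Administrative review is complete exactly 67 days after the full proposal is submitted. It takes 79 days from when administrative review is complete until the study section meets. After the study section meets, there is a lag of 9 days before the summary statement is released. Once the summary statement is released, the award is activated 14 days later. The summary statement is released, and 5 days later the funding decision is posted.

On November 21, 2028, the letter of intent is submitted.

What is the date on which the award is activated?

The letter of intent is submitted: Nov 21, 2028.
The full proposal is submitted: Nov 21, 2028 + 28 days = Dec 19, 2028.
Administrative review is complete: Dec 19, 2028 + 67 days = Feb 24, 2029.
The study section meets: Feb 24, 2029 + 79 days = May 14, 2029.
The summary statement is released: May 14, 2029 + 9 days = May 23, 2029.
The award is activated: May 23, 2029 + 14 days = Jun 6, 2029.

June 6, 2029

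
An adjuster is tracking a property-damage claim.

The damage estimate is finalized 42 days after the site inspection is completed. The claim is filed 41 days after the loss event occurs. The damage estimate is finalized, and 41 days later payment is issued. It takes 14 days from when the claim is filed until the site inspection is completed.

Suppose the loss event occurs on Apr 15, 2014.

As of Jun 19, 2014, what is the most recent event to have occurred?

The loss event occurs: Apr 15, 2014.
The claim is filed: Apr 15, 2014 + 41 days = May 26, 2014.
The site inspection is completed: May 26, 2014 + 14 days = Jun 9, 2014.
The damage estimate is finalized: Jun 9, 2014 + 42 days = Jul 21, 2014.
Payment is issued: Jul 21, 2014 + 41 days = Aug 31, 2014.
Jun 19, 2014 falls between when the site inspection is completed (Jun 9, 2014) and when the damage estimate is finalized (Jul 21, 2014).

The site inspection is completed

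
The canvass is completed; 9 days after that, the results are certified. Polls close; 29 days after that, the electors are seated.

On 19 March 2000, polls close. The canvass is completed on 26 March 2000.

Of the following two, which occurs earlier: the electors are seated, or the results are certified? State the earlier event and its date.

Polls close: Mar 19, 2000.
The electors are seated: Mar 19, 2000 + 29 days = Apr 17, 2000.
The canvass is completed: Mar 26, 2000.
The results are certified: Mar 26, 2000 + 9 days = Apr 4, 2000.
Comparing: the electors are seated on Apr 17, 2000 vs the results are certified on Apr 4, 2000. Earlier: the results are certified.

The results are certified — 4 April 2000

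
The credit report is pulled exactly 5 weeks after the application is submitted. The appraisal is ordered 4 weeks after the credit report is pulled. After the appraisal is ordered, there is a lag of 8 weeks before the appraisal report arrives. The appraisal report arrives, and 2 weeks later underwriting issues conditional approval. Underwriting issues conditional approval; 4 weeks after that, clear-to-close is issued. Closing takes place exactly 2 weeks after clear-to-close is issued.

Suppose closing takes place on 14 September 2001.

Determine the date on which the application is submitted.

23 March 2001

Closing takes place: Sep 14, 2001.
Clear-to-close is issued: Sep 14, 2001 − 2 weeks = Aug 31, 2001.
Underwriting issues conditional approval: Aug 31, 2001 − 4 weeks = Aug 3, 2001.
The appraisal report arrives: Aug 3, 2001 − 2 weeks = Jul 20, 2001.
The appraisal is ordered: Jul 20, 2001 − 8 weeks = May 25, 2001.
The credit report is pulled: May 25, 2001 − 4 weeks = Apr 27, 2001.
The application is submitted: Apr 27, 2001 − 5 weeks = Mar 23, 2001.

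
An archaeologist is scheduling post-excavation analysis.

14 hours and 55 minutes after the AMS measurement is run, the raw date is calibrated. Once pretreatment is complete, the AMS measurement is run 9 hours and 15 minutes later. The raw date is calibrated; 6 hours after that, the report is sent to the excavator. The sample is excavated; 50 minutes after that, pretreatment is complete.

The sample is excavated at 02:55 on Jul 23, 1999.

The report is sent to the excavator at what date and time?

The sample is excavated: 02:55 Jul 23, 1999.
Pretreatment is complete: 02:55 Jul 23, 1999 + 50m = 03:45 Jul 23, 1999.
The AMS measurement is run: 03:45 Jul 23, 1999 + 9h15m = 13:00 Jul 23, 1999.
The raw date is calibrated: 13:00 Jul 23, 1999 + 14h55m = 03:55 Jul 24, 1999.
The report is sent to the excavator: 03:55 Jul 24, 1999 + 6h = 09:55 Jul 24, 1999.

09:55 on Jul 24, 1999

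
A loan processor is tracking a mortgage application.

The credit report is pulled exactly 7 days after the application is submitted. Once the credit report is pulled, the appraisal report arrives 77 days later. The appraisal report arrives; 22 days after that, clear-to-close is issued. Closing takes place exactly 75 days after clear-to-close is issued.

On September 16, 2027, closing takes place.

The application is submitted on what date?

March 19, 2027

Closing takes place: Sep 16, 2027.
Clear-to-close is issued: Sep 16, 2027 − 75 days = Jul 3, 2027.
The appraisal report arrives: Jul 3, 2027 − 22 days = Jun 11, 2027.
The credit report is pulled: Jun 11, 2027 − 77 days = Mar 26, 2027.
The application is submitted: Mar 26, 2027 − 7 days = Mar 19, 2027.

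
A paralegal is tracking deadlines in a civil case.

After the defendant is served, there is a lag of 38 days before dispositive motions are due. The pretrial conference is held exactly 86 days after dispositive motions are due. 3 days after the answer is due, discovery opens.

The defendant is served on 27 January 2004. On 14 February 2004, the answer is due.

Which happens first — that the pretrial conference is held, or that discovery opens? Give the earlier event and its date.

The defendant is served: Jan 27, 2004.
Dispositive motions are due: Jan 27, 2004 + 38 days = Mar 5, 2004.
The pretrial conference is held: Mar 5, 2004 + 86 days = May 30, 2004.
The answer is due: Feb 14, 2004.
Discovery opens: Feb 14, 2004 + 3 days = Feb 17, 2004.
Comparing: the pretrial conference is held on May 30, 2004 vs discovery opens on Feb 17, 2004. Earlier: discovery opens.

Discovery opens — 17 February 2004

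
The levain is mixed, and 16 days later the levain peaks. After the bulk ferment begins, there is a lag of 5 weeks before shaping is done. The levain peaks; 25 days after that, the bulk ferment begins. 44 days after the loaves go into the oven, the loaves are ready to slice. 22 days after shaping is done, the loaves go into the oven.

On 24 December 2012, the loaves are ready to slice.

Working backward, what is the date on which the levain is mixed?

4 August 2012

The loaves are ready to slice: Dec 24, 2012.
The loaves go into the oven: Dec 24, 2012 − 44 days = Nov 10, 2012.
Shaping is done: Nov 10, 2012 − 22 days = Oct 19, 2012.
The bulk ferment begins: Oct 19, 2012 − 5 weeks = Sep 14, 2012.
The levain peaks: Sep 14, 2012 − 25 days = Aug 20, 2012.
The levain is mixed: Aug 20, 2012 − 16 days = Aug 4, 2012.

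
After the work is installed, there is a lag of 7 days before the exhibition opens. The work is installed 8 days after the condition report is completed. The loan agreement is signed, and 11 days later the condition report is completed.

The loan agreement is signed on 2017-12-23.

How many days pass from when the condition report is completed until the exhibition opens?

15 days

Causal path: the condition report is completed → the work is installed → the exhibition opens.
Total delay along the path: 8 + 7 = 15 days.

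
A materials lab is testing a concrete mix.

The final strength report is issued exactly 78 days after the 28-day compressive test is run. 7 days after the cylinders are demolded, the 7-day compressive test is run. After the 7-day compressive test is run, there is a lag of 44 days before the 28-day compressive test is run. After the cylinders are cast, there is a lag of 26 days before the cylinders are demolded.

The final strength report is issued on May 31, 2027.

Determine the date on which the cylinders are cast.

The final strength report is issued: May 31, 2027.
The 28-day compressive test is run: May 31, 2027 − 78 days = Mar 14, 2027.
The 7-day compressive test is run: Mar 14, 2027 − 44 days = Jan 29, 2027.
The cylinders are demolded: Jan 29, 2027 − 7 days = Jan 22, 2027.
The cylinders are cast: Jan 22, 2027 − 26 days = Dec 27, 2026.

December 27, 2026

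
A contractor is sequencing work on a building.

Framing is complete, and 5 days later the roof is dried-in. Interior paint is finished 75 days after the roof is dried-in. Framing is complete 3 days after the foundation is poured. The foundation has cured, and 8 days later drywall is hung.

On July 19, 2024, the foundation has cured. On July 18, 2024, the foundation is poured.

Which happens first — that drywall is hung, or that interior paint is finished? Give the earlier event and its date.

Drywall is hung — July 27, 2024

The foundation has cured: Jul 19, 2024.
Drywall is hung: Jul 19, 2024 + 8 days = Jul 27, 2024.
The foundation is poured: Jul 18, 2024.
Framing is complete: Jul 18, 2024 + 3 days = Jul 21, 2024.
The roof is dried-in: Jul 21, 2024 + 5 days = Jul 26, 2024.
Interior paint is finished: Jul 26, 2024 + 75 days = Oct 9, 2024.
Comparing: drywall is hung on Jul 27, 2024 vs interior paint is finished on Oct 9, 2024. Earlier: drywall is hung.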